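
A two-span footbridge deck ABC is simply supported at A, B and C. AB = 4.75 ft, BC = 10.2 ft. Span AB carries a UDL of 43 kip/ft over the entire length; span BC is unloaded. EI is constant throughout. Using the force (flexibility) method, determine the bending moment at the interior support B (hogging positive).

M_B = 38.53 kip·ft

Release continuity at B by inserting a hinge; the redundant is the internal moment M_B. The primary structure is two simply-supported spans AB and BC.
Discontinuity in slope at B on the released structure — sum the simple-span end rotations:
  span AB: UDL 43: wL³/(24EI) = 192/EI
  relative rotation θ_0 = (192 + 0)/EI = 192/EI
A unit hogging moment at B produces rotation L₁/(3EI) + L₂/(3EI) = 4.983/EI.
Compatibility: M_B·(L₁+L₂)/(3EI) = θ_0, giving M_B = 38.53 kip·ft (hogging).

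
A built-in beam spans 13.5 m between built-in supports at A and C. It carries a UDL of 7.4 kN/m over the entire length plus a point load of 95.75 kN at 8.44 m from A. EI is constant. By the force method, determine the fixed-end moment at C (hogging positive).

Take the two fixed-end moments M_A, M_C as redundants; the released structure is the simple span AC.
On the primary (simply-supported) span, the end slopes from the loading are:
  at A: UDL 7.4: wL³/(24EI) = 758.6/EI
  at C: UDL 7.4: wL³/(24EI) = 758.6/EI
  at A: point load 95.75 at a = 8.44: Pab(L + b)/(6LEI) = 937/EI
  at C: point load 95.75 at a = 8.44: Pab(L + a)/(6LEI) = 1108/EI
  θ_A0 = 1696/EI,  θ_C0 = 1866/EI
Flexibility coefficients: a unit moment at one end gives L/(3EI) there and L/(6EI) at the far end, so f₁₁ = f₂₂ = 4.5/EI and f₁₂ = f₂₁ = 2.25/EI.
Compatibility — zero rotation at each built-in end:
  4.5 M_A + 2.25 M_C = 1696
  2.25 M_A + 4.5 M_C = 1866
Solving the pair gives M_A = 225.9 kN·m and M_C = 301.8 kN·m (hogging).

M_C = 301.8 kN·m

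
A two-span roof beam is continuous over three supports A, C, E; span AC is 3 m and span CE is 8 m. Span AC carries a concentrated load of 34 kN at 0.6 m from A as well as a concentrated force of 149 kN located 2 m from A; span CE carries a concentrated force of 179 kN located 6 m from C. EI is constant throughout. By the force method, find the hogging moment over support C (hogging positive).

Take M_C as the redundant. Released structure: two simple spans AC and CE with a hinge at C.
Discontinuity in slope at C on the released structure — sum the simple-span end rotations:
  span AC: point load 34 at a = 0.6: Pab(L + a)/(6LEI) = 9.792/EI
  span AC: point load 149 at a = 2: Pab(L + a)/(6LEI) = 82.78/EI
  span CE: point load 179 at a = 6: Pab(L + b)/(6LEI) = 447.5/EI
  relative rotation θ_0 = (92.57 + 447.5)/EI = 540.1/EI
A unit hogging moment at C produces rotation L₁/(3EI) + L₂/(3EI) = 3.667/EI.
Compatibility: M_C·(L₁+L₂)/(3EI) = θ_0, giving M_C = 147.3 kN·m (hogging).

M_C = 147.3 kN·m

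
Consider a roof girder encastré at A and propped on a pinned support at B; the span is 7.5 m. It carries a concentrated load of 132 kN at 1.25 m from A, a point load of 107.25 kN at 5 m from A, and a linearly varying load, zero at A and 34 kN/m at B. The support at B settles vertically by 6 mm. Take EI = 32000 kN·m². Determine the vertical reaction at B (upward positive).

Choose R_B as the redundant. The primary structure is the cantilever fixed at A.
Free-end deflection of the primary structure under the applied loading (downward +):
  point load 132 at a = 1.25: Pa²(3L − a)/(6EI) = 730.5/EI
  point load 107.25 at a = 5: Pa²(3L − a)/(6EI) = 7820/EI
  triangular load, peak 34 at the free end: 11w₀L⁴/(120EI) = 9861/EI
  δ_0 = 18412/EI
Flexibility coefficient — unit upward force at B: δ_{BB} = L³/(3EI) = 140.6/EI.
With EI = 32000 kN·m²: δ_0 = 0.57538 m and δ_{BB} = 0.004395 m/kN.
Compatibility — the beam at B must follow the support down by 0.006 m: δ_0 − R_B·δ_{BB} = 0.006, so R_B = (0.57538 − 0.006)/0.004395 = 129.6 kN.

R_B = 129.6 kN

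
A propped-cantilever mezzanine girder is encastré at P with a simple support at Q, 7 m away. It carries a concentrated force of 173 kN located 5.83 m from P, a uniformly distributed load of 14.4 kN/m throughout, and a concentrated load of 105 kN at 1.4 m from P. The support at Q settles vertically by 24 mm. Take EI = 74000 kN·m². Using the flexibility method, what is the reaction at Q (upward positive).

R_Q = 158.2 kN

Release the roller at Q. Primary structure: cantilever fixed at P.
Downward deflection at the released point Q due to the loads:
  point load 173 at a = 5.83: Pa²(3L − a)/(6EI) = 14867/EI
  UDL 14.4: wL⁴/(8EI) = 4322/EI
  point load 105 at a = 1.4: Pa²(3L − a)/(6EI) = 672.3/EI
  δ_0 = 19861/EI
Flexibility coefficient — unit upward force at Q: δ_{QQ} = L³/(3EI) = 114.3/EI.
With EI = 74000 kN·m²: δ_0 = 0.26839 m and δ_{QQ} = 0.001545 m/kN.
Compatibility — the beam at Q must follow the support down by 0.024 m: δ_0 − R_Q·δ_{QQ} = 0.024, so R_Q = (0.26839 − 0.024)/0.001545 = 158.2 kN.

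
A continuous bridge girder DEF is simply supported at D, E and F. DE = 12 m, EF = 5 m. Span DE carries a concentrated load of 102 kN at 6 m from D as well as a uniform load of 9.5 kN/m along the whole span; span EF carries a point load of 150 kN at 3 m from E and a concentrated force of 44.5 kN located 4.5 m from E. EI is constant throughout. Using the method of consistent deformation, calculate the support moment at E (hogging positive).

M_E = 323 kN·m

Take M_E as the redundant. Released structure: two simple spans DE and EF with a hinge at E.
End slopes at the hinge E, treating each span as simply supported:
  span DE: point load 102 at a = 6: Pab(L + a)/(6LEI) = 918/EI
  span DE: UDL 9.5: wL³/(24EI) = 684/EI
  span EF: point load 150 at a = 3: Pab(L + b)/(6LEI) = 210/EI
  span EF: point load 44.5 at a = 4.5: Pab(L + b)/(6LEI) = 18.36/EI
  relative rotation θ_0 = (1602 + 228.4)/EI = 1830/EI
A unit hogging moment at E produces rotation L₁/(3EI) + L₂/(3EI) = 5.667/EI.
Slope continuity at E: θ_0 = M_E·5.667/EI, so M_E = 1830/5.667 = 323 kN·m (hogging).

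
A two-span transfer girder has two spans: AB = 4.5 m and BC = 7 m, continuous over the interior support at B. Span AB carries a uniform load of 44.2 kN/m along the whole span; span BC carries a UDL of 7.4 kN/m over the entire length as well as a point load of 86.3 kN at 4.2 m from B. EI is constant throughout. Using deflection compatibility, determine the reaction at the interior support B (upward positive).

R_B = 208.5 kN

Release continuity at B by inserting a hinge; the redundant is the internal moment M_B. The primary structure is two simply-supported spans AB and BC.
End slopes at the hinge B, treating each span as simply supported:
  span AB: UDL 44.2: wL³/(24EI) = 167.8/EI
  span BC: UDL 7.4: wL³/(24EI) = 105.8/EI
  span BC: point load 86.3 at a = 4.2: Pab(L + b)/(6LEI) = 236.8/EI
  relative rotation θ_0 = (167.8 + 342.6)/EI = 510.4/EI
A unit hogging moment at B produces rotation L₁/(3EI) + L₂/(3EI) = 3.833/EI.
Compatibility: M_B·(L₁+L₂)/(3EI) = θ_0, giving M_B = 133.1 kN·m (hogging).
Span AB, ΣM about A with M_B applied at B: R_B^{AB}·4.5 = 447.5 + 133.1, so R_B^{AB} = 129 kN and R_A = 198.9 − 129 = 69.86 kN.
Span BC, ΣM about C: R_B^{BC}·7 = 422.9 + 133.1, so R_B^{BC} = 79.44 kN and R_C = 138.1 − 79.44 = 58.66 kN.
R_B = 129 + 79.44 = 208.5 kN.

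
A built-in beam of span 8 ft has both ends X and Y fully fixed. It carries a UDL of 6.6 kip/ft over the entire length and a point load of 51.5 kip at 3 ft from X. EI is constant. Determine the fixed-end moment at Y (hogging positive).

Release both end moments; the primary structure is a simply-supported span XY with redundants M_X and M_Y.
End rotations of the released simple span under the applied load (×1/EI):
  at X: UDL 6.6: wL³/(24EI) = 140.8/EI
  at Y: UDL 6.6: wL³/(24EI) = 140.8/EI
  at X: point load 51.5 at a = 3: Pab(L + b)/(6LEI) = 209.2/EI
  at Y: point load 51.5 at a = 3: Pab(L + a)/(6LEI) = 177/EI
  θ_X0 = 350/EI,  θ_Y0 = 317.8/EI
Flexibility coefficients: a unit moment at one end gives L/(3EI) there and L/(6EI) at the far end, so f₁₁ = f₂₂ = 2.667/EI and f₁₂ = f₂₁ = 1.333/EI.
Compatibility — zero rotation at each built-in end:
  2.667 M_X + 1.333 M_Y = 350
  1.333 M_X + 2.667 M_Y = 317.8
Solving the pair gives M_X = 95.55 kip·ft and M_Y = 71.41 kip·ft (hogging).

M_Y = 71.41 kip·ft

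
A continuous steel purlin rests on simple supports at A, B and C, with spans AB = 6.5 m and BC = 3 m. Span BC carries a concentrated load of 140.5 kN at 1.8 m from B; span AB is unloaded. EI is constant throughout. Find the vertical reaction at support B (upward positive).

Take M_B as the redundant. Released structure: two simple spans AB and BC with a hinge at B.
Rotations at B on the released spans (each span's end-slope, ×1/EI):
  span BC: point load 140.5 at a = 1.8: Pab(L + b)/(6LEI) = 70.81/EI
  relative rotation θ_0 = (0 + 70.81)/EI = 70.81/EI
A unit hogging moment at B produces rotation L₁/(3EI) + L₂/(3EI) = 3.167/EI.
Compatibility: M_B·(L₁+L₂)/(3EI) = θ_0, giving M_B = 22.36 kN·m (hogging).
Span AB, ΣM about A with M_B applied at B: R_B^{AB}·6.5 = 0 + 22.36, so R_B^{AB} = 3.44 kN and R_A = 0 − 3.44 = -3.44 kN.
Span BC, ΣM about C: R_B^{BC}·3 = 168.6 + 22.36, so R_B^{BC} = 63.65 kN and R_C = 140.5 − 63.65 = 76.85 kN.
R_B = 3.44 + 63.65 = 67.09 kN.

R_B = 67.09 kN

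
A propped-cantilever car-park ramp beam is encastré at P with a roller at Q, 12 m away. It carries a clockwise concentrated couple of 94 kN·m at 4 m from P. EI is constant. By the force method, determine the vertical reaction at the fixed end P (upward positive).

Take the reaction at Q as the redundant and release it; the primary structure is a cantilever fixed at P.
Downward deflection at the released point Q due to the loads:
  clockwise couple 94 at a = 4: M₀a(2L − a)/(2EI) = 3760/EI
Flexibility coefficient — unit upward force at Q: δ_{QQ} = L³/(3EI) = 576/EI.
The prop prevents deflection at Q: R_Q = δ_0/δ_{QQ} = 3760/576 = 6.528 kN.
Vertical equilibrium: R_P = ΣP − R_Q = 0 − 6.528 = -6.528 kN.

R_P = -6.528 kN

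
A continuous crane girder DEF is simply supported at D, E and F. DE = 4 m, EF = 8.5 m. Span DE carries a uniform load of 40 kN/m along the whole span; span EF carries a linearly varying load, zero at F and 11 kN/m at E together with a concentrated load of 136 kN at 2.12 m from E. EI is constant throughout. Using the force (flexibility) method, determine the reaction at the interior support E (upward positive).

Take M_E as the redundant. Released structure: two simple spans DE and EF with a hinge at E.
Discontinuity in slope at E on the released structure — sum the simple-span end rotations:
  span DE: UDL 40: wL³/(24EI) = 106.7/EI
  span EF: triangular load, peak 11: w₀L³/(45EI) = 150.1/EI
  span EF: point load 136 at a = 2.12: Pab(L + b)/(6LEI) = 536.7/EI
  relative rotation θ_0 = (106.7 + 686.8)/EI = 793.5/EI
A unit hogging moment at E produces rotation L₁/(3EI) + L₂/(3EI) = 4.167/EI.
Compatibility: M_E·(L₁+L₂)/(3EI) = θ_0, giving M_E = 190.4 kN·m (hogging).
Span DE, ΣM about D with M_E applied at E: R_E^{DE}·4 = 320 + 190.4, so R_E^{DE} = 127.6 kN and R_D = 160 − 127.6 = 32.39 kN.
Span EF, ΣM about F: R_E^{EF}·8.5 = 1133 + 190.4, so R_E^{EF} = 155.7 kN and R_F = 182.8 − 155.7 = 27.1 kN.
R_E = 127.6 + 155.7 = 283.3 kN.

R_E = 283.3 kN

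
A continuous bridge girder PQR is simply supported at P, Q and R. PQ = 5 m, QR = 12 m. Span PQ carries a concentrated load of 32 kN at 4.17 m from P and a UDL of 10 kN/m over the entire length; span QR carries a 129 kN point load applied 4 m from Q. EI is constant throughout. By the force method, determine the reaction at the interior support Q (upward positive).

R_Q = 199.3 kN

Release continuity at Q by inserting a hinge; the redundant is the internal moment M_Q. The primary structure is two simply-supported spans PQ and QR.
Discontinuity in slope at Q on the released structure — sum the simple-span end rotations:
  span PQ: point load 32 at a = 4.17: Pab(L + a)/(6LEI) = 33.85/EI
  span PQ: UDL 10: wL³/(24EI) = 52.08/EI
  span QR: point load 129 at a = 4: Pab(L + b)/(6LEI) = 1147/EI
  relative rotation θ_0 = (85.94 + 1147)/EI = 1233/EI
A unit hogging moment at Q produces rotation L₁/(3EI) + L₂/(3EI) = 5.667/EI.
Compatibility: M_Q·(L₁+L₂)/(3EI) = θ_0, giving M_Q = 217.5 kN·m (hogging).
Span PQ, ΣM about P with M_Q applied at Q: R_Q^{PQ}·5 = 258.4 + 217.5, so R_Q^{PQ} = 95.19 kN and R_P = 82 − 95.19 = -13.19 kN.
Span QR, ΣM about R: R_Q^{QR}·12 = 1032 + 217.5, so R_Q^{QR} = 104.1 kN and R_R = 129 − 104.1 = 24.87 kN.
R_Q = 95.19 + 104.1 = 199.3 kN.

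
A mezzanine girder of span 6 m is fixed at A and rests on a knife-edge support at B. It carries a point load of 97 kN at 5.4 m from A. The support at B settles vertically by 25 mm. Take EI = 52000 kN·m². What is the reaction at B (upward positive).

R_B = 64.44 kN

Choose R_B as the redundant. The primary structure is the cantilever fixed at A.
Primary-structure tip deflection at B by superposition:
  point load 97 at a = 5.4: Pa²(3L − a)/(6EI) = 5940/EI
Tip deflection under a unit load at B: L³/(3EI) = 72/EI.
With EI = 52000 kN·m²: δ_0 = 0.11423 m and δ_{BB} = 0.001385 m/kN.
Compatibility — the beam at B must follow the support down by 0.025 m: δ_0 − R_B·δ_{BB} = 0.025, so R_B = (0.11423 − 0.025)/0.001385 = 64.44 kN.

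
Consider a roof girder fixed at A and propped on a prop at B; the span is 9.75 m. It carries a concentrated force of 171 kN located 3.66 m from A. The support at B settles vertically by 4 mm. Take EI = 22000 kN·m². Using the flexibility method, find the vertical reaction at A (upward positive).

Take the reaction at B as the redundant and release it; the primary structure is a cantilever fixed at A.
Deflection at B on the released cantilever, summing each load's contribution:
  point load 171 at a = 3.66: Pa²(3L − a)/(6EI) = 9770/EI
Tip deflection under a unit load at B: L³/(3EI) = 309/EI.
With EI = 22000 kN·m²: δ_0 = 0.44407 m and δ_{BB} = 0.014043 m/kN.
Compatibility — the beam at B must follow the support down by 0.004 m: δ_0 − R_B·δ_{BB} = 0.004, so R_B = (0.44407 − 0.004)/0.014043 = 31.34 kN.
Vertical equilibrium: R_A = ΣP − R_B = 171 − 31.34 = 139.7 kN.

R_A = 139.7 kN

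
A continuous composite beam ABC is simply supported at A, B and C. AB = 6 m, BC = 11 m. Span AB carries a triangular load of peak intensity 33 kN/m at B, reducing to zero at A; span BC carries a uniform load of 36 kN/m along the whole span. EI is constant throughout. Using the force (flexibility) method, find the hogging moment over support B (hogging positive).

Release continuity at B by inserting a hinge; the redundant is the internal moment M_B. The primary structure is two simply-supported spans AB and BC.
Rotations at B on the released spans (each span's end-slope, ×1/EI):
  span AB: triangular load, peak 33: w₀L³/(45EI) = 158.4/EI
  span BC: UDL 36: wL³/(24EI) = 1996/EI
  relative rotation θ_0 = (158.4 + 1996)/EI = 2155/EI
A unit hogging moment at B produces rotation L₁/(3EI) + L₂/(3EI) = 5.667/EI.
Slope continuity at B: θ_0 = M_B·5.667/EI, so M_B = 2155/5.667 = 380.3 kN·m (hogging).

M_B = 380.3 kN·m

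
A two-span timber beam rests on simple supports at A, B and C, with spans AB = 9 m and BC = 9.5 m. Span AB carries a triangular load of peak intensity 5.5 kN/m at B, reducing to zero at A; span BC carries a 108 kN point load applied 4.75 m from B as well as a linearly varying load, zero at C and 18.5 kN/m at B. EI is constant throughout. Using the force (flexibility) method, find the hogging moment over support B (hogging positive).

M_B = 170.4 kN·m

Take M_B as the redundant. Released structure: two simple spans AB and BC with a hinge at B.
Rotations at B on the released spans (each span's end-slope, ×1/EI):
  span AB: triangular load, peak 5.5: w₀L³/(45EI) = 89.1/EI
  span BC: point load 108 at a = 4.75: Pab(L + b)/(6LEI) = 609.2/EI
  span BC: triangular load, peak 18.5: w₀L³/(45EI) = 352.5/EI
  relative rotation θ_0 = (89.1 + 961.7)/EI = 1051/EI
A unit hogging moment at B produces rotation L₁/(3EI) + L₂/(3EI) = 6.167/EI.
Slope continuity at B: θ_0 = M_B·6.167/EI, so M_B = 1051/6.167 = 170.4 kN·m (hogging).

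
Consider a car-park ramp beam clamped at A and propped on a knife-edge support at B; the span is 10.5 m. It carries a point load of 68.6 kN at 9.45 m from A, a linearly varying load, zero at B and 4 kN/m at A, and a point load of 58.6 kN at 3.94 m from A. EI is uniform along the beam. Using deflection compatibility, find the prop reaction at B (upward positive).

R_B = 73.37 kN

Release the roller at B. Primary structure: cantilever fixed at A.
Primary-structure tip deflection at B by superposition:
  point load 68.6 at a = 9.45: Pa²(3L − a)/(6EI) = 22514/EI
  triangular load, peak 4 at the fixed end: w₀L⁴/(30EI) = 1621/EI
  point load 58.6 at a = 3.94: Pa²(3L − a)/(6EI) = 4178/EI
  δ_0 = 28313/EI
Flexibility coefficient — unit upward force at B: δ_{BB} = L³/(3EI) = 385.9/EI.
Compatibility at B: δ_0 − R_B·δ_{BB} = 0, so R_B = 28313/385.9 = 73.37 kN.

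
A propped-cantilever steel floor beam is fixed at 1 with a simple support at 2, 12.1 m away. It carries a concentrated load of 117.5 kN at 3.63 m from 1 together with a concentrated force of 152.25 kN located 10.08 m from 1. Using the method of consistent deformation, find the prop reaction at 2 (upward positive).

R_2 = 128.8 kN

Take the reaction at 2 as the redundant and release it; the primary structure is a cantilever fixed at 1.
Free-end deflection of the primary structure under the applied loading (downward +):
  point load 117.5 at a = 3.63: Pa²(3L − a)/(6EI) = 8430/EI
  point load 152.25 at a = 10.08: Pa²(3L − a)/(6EI) = 67602/EI
  δ_0 = 76032/EI
Tip deflection under a unit load at 2: L³/(3EI) = 590.5/EI.
The prop prevents deflection at 2: R_2 = δ_0/δ_{22} = 76032/590.5 = 128.8 kN.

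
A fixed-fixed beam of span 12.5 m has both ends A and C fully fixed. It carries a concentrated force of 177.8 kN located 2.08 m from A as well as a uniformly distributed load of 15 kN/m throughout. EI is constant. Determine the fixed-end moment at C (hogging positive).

M_C = 246.6 kN·m

Take the two fixed-end moments M_A, M_C as redundants; the released structure is the simple span AC.
End rotations of the released simple span under the applied load (×1/EI):
  at A: point load 177.8 at a = 2.08: Pab(L + b)/(6LEI) = 1178/EI
  at C: point load 177.8 at a = 2.08: Pab(L + a)/(6LEI) = 749.1/EI
  at A: UDL 15: wL³/(24EI) = 1221/EI
  at C: UDL 15: wL³/(24EI) = 1221/EI
  θ_A0 = 2398/EI,  θ_C0 = 1970/EI
Flexibility coefficients: a unit moment at one end gives L/(3EI) there and L/(6EI) at the far end, so f₁₁ = f₂₂ = 4.167/EI and f₁₂ = f₂₁ = 2.083/EI.
Compatibility — zero rotation at each built-in end:
  4.167 M_A + 2.083 M_C = 2398
  2.083 M_A + 4.167 M_C = 1970
Solving the pair gives M_A = 452.3 kN·m and M_C = 246.6 kN·m (hogging).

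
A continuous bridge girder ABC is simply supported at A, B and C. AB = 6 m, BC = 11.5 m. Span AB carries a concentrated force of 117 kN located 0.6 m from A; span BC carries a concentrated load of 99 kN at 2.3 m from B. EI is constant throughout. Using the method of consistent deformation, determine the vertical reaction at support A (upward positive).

Release continuity at B by inserting a hinge; the redundant is the internal moment M_B. The primary structure is two simply-supported spans AB and BC.
Discontinuity in slope at B on the released structure — sum the simple-span end rotations:
  span AB: point load 117 at a = 0.6: Pab(L + a)/(6LEI) = 69.5/EI
  span BC: point load 99 at a = 2.3: Pab(L + b)/(6LEI) = 628.5/EI
  relative rotation θ_0 = (69.5 + 628.5)/EI = 698/EI
A unit hogging moment at B produces rotation L₁/(3EI) + L₂/(3EI) = 5.833/EI.
Compatibility: M_B·(L₁+L₂)/(3EI) = θ_0, giving M_B = 119.6 kN·m (hogging).
Span AB, ΣM about A with M_B applied at B: R_B^{AB}·6 = 70.2 + 119.6, so R_B^{AB} = 31.64 kN and R_A = 117 − 31.64 = 85.36 kN.

R_A = 85.36 kN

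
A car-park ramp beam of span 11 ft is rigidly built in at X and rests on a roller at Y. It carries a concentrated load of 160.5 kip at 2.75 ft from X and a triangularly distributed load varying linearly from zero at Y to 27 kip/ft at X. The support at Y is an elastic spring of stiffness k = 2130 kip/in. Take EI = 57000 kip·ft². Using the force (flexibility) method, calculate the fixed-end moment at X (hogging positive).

Choose R_Y as the redundant. The primary structure is the cantilever fixed at X.
Downward deflection at the released point Y due to the loads:
  point load 160.5 at a = 2.75: Pa²(3L − a)/(6EI) = 6119/EI
  triangular load, peak 27 at the fixed end: w₀L⁴/(30EI) = 13177/EI
  δ_0 = 19296/EI
Tip deflection under a unit load at Y: L³/(3EI) = 443.7/EI.
With EI = 57000 kip·ft²: δ_0 = 0.33853 ft and δ_{YY} = 0.007784 ft/kip.
Compatibility — the spring shortens by R_Y/k under the reaction it provides: δ_0 − R_Y·δ_{YY} = R_Y/k. With 1/k = 1/(2130×12) ft/kip = 0.000039 ft/kip, R_Y = δ_0 / (δ_{YY} + 1/k) = 0.33853 / (0.007784 + 0.000039) = 43.28 kip.
Moment equilibrium about X: M_X = Σ(load moments about X) − R_Y·L = 985.9 − 43.28×11 = 509.8 kip·ft.

M_X = 509.8 kip·ft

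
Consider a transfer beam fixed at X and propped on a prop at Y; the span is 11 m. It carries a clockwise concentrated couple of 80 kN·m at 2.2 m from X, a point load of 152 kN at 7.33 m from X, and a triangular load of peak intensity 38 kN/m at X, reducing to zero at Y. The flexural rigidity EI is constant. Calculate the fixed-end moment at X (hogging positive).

Take the reaction at Y as the redundant and release it; the primary structure is a cantilever fixed at X.
Deflection at Y on the released cantilever, summing each load's contribution:
  clockwise couple 80 at a = 2.2: M₀a(2L − a)/(2EI) = 1742/EI
  point load 152 at a = 7.33: Pa²(3L − a)/(6EI) = 34940/EI
  triangular load, peak 38 at the fixed end: w₀L⁴/(30EI) = 18545/EI
  δ_0 = 55228/EI
Flexibility coefficient — unit upward force at Y: δ_{YY} = L³/(3EI) = 443.7/EI.
Compatibility at Y: δ_0 − R_Y·δ_{YY} = 0, so R_Y = 55228/443.7 = 124.5 kN.
Moment equilibrium about X: M_X = Σ(load moments about X) − R_Y·L = 1960 − 124.5×11 = 591.2 kN·m.

M_X = 591.2 kN·m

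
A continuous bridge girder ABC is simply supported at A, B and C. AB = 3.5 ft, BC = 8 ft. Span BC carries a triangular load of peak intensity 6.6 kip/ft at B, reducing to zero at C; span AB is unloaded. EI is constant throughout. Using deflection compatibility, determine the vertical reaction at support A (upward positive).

R_A = -5.597 kip

Insert a hinge at B; M_B is the redundant, and each span becomes simply supported.
Discontinuity in slope at B on the released structure — sum the simple-span end rotations:
  span BC: triangular load, peak 6.6: w₀L³/(45EI) = 75.09/EI
  relative rotation θ_0 = (0 + 75.09)/EI = 75.09/EI
A unit hogging moment at B produces rotation L₁/(3EI) + L₂/(3EI) = 3.833/EI.
Slope continuity at B: θ_0 = M_B·3.833/EI, so M_B = 75.09/3.833 = 19.59 kip·ft (hogging).
Span AB, ΣM about A with M_B applied at B: R_B^{AB}·3.5 = 0 + 19.59, so R_B^{AB} = 5.597 kip and R_A = 0 − 5.597 = -5.597 kip.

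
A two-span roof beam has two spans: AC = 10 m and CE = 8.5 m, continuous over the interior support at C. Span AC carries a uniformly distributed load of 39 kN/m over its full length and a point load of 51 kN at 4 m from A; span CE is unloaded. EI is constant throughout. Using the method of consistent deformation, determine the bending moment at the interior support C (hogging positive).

Release continuity at C by inserting a hinge; the redundant is the internal moment M_C. The primary structure is two simply-supported spans AC and CE.
Rotations at C on the released spans (each span's end-slope, ×1/EI):
  span AC: UDL 39: wL³/(24EI) = 1625/EI
  span AC: point load 51 at a = 4: Pab(L + a)/(6LEI) = 285.6/EI
  relative rotation θ_0 = (1911 + 0)/EI = 1911/EI
A unit hogging moment at C produces rotation L₁/(3EI) + L₂/(3EI) = 6.167/EI.
Slope continuity at C: θ_0 = M_C·6.167/EI, so M_C = 1911/6.167 = 309.8 kN·m (hogging).

M_C = 309.8 kN·m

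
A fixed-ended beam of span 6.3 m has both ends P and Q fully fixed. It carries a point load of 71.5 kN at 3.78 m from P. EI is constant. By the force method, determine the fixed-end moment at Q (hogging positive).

Release both end moments; the primary structure is a simply-supported span PQ with redundants M_P and M_Q.
Simple-span end rotations at P and Q under the given loads:
  at P: point load 71.5 at a = 3.78: Pab(L + b)/(6LEI) = 158.9/EI
  at Q: point load 71.5 at a = 3.78: Pab(L + a)/(6LEI) = 181.6/EI
  θ_P0 = 158.9/EI,  θ_Q0 = 181.6/EI
Flexibility coefficients: a unit moment at one end gives L/(3EI) there and L/(6EI) at the far end, so f₁₁ = f₂₂ = 2.1/EI and f₁₂ = f₂₁ = 1.05/EI.
Compatibility — zero rotation at each built-in end:
  2.1 M_P + 1.05 M_Q = 158.9
  1.05 M_P + 2.1 M_Q = 181.6
Solving the pair gives M_P = 43.24 kN·m and M_Q = 64.86 kN·m (hogging).

M_Q = 64.86 kN·m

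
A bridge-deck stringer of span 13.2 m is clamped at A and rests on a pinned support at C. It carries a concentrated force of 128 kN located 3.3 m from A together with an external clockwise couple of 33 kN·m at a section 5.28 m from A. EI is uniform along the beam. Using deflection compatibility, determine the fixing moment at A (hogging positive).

M_A = 278.5 kN·m

Choose R_C as the redundant. The primary structure is the cantilever fixed at A.
Primary-structure tip deflection at C by superposition:
  point load 128 at a = 3.3: Pa²(3L − a)/(6EI) = 8433/EI
  clockwise couple 33 at a = 5.28: M₀a(2L − a)/(2EI) = 1840/EI
  δ_0 = 10273/EI
Tip deflection under a unit load at C: L³/(3EI) = 766.7/EI.
The prop prevents deflection at C: R_C = δ_0/δ_{CC} = 10273/766.7 = 13.4 kN.
Moment equilibrium about A: M_A = Σ(load moments about A) − R_C·L = 455.4 − 13.4×13.2 = 278.5 kN·m.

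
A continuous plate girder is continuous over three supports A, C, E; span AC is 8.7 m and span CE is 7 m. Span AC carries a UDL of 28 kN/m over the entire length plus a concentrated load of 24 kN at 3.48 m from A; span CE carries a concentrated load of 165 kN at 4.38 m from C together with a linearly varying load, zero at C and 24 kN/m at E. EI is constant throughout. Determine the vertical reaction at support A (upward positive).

Insert a hinge at C; M_C is the redundant, and each span becomes simply supported.
Rotations at C on the released spans (each span's end-slope, ×1/EI):
  span AC: UDL 28: wL³/(24EI) = 768.3/EI
  span AC: point load 24 at a = 3.48: Pab(L + a)/(6LEI) = 101.7/EI
  span CE: point load 165 at a = 4.38: Pab(L + b)/(6LEI) = 433.7/EI
  span CE: triangular load, peak 24: 7w₀L³/(360EI) = 160.1/EI
  relative rotation θ_0 = (870 + 593.8)/EI = 1464/EI
A unit hogging moment at C produces rotation L₁/(3EI) + L₂/(3EI) = 5.233/EI.
Compatibility: M_C·(L₁+L₂)/(3EI) = θ_0, giving M_C = 279.7 kN·m (hogging).
Span AC, ΣM about A with M_C applied at C: R_C^{AC}·8.7 = 1143 + 279.7, so R_C^{AC} = 163.5 kN and R_A = 267.6 − 163.5 = 104.1 kN.

R_A = 104.1 kN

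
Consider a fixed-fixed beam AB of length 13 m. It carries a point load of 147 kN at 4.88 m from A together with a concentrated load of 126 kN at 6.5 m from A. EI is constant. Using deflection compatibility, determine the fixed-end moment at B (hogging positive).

Take the two fixed-end moments M_A, M_B as redundants; the released structure is the simple span AB.
Simple-span end rotations at A and B under the given loads:
  at A: point load 147 at a = 4.88: Pab(L + b)/(6LEI) = 1577/EI
  at B: point load 147 at a = 4.88: Pab(L + a)/(6LEI) = 1335/EI
  at A: point load 126 at a = 6.5: Pab(L + b)/(6LEI) = 1331/EI
  at B: point load 126 at a = 6.5: Pab(L + a)/(6LEI) = 1331/EI
  θ_A0 = 2908/EI,  θ_B0 = 2666/EI
Flexibility coefficients: a unit moment at one end gives L/(3EI) there and L/(6EI) at the far end, so f₁₁ = f₂₂ = 4.333/EI and f₁₂ = f₂₁ = 2.167/EI.
Compatibility — zero rotation at each built-in end:
  4.333 M_A + 2.167 M_B = 2908
  2.167 M_A + 4.333 M_B = 2666
Solving the pair gives M_A = 484.6 kN·m and M_B = 373 kN·m (hogging).

M_B = 373 kN·m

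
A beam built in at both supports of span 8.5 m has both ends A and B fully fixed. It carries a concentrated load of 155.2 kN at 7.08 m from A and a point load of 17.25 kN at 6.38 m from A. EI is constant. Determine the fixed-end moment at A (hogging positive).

Release both end moments; the primary structure is a simply-supported span AB with redundants M_A and M_B.
On the primary (simply-supported) span, the end slopes from the loading are:
  at A: point load 155.2 at a = 7.08: Pab(L + b)/(6LEI) = 303.5/EI
  at B: point load 155.2 at a = 7.08: Pab(L + a)/(6LEI) = 476.7/EI
  at A: point load 17.25 at a = 6.38: Pab(L + b)/(6LEI) = 48.58/EI
  at B: point load 17.25 at a = 6.38: Pab(L + a)/(6LEI) = 68.07/EI
  θ_A0 = 352.1/EI,  θ_B0 = 544.7/EI
Flexibility coefficients: a unit moment at one end gives L/(3EI) there and L/(6EI) at the far end, so f₁₁ = f₂₂ = 2.833/EI and f₁₂ = f₂₁ = 1.417/EI.
Compatibility — zero rotation at each built-in end:
  2.833 M_A + 1.417 M_B = 352.1
  1.417 M_A + 2.833 M_B = 544.7
Solving the pair gives M_A = 37.51 kN·m and M_B = 173.5 kN·m (hogging).

M_A = 37.51 kN·m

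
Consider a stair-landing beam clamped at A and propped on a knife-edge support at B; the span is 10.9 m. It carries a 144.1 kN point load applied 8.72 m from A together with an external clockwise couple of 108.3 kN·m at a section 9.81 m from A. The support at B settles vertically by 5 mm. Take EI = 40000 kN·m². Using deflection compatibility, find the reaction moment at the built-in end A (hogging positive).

M_A = 103.3 kN·m

Remove the prop at B; the released (primary) structure is a cantilever built in at A.
Deflection at B on the released cantilever, summing each load's contribution:
  point load 144.1 at a = 8.72: Pa²(3L − a)/(6EI) = 43792/EI
  clockwise couple 108.3 at a = 9.81: M₀a(2L − a)/(2EI) = 6369/EI
  δ_0 = 50161/EI
Tip deflection under a unit load at B: L³/(3EI) = 431.7/EI.
With EI = 40000 kN·m²: δ_0 = 1.254 m and δ_{BB} = 0.010792 m/kN.
Compatibility — the beam at B must follow the support down by 0.005 m: δ_0 − R_B·δ_{BB} = 0.005, so R_B = (1.254 − 0.005)/0.010792 = 115.7 kN.
Moment equilibrium about A: M_A = Σ(load moments about A) − R_B·L = 1365 − 115.7×10.9 = 103.3 kN·m.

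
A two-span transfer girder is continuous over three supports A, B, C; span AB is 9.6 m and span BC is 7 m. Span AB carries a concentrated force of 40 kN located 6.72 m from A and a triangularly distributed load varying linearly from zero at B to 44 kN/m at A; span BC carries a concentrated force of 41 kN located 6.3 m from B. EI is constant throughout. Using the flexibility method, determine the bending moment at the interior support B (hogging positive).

M_B = 182.4 kN·m

Take M_B as the redundant. Released structure: two simple spans AB and BC with a hinge at B.
End slopes at the hinge B, treating each span as simply supported:
  span AB: point load 40 at a = 6.72: Pab(L + a)/(6LEI) = 219.3/EI
  span AB: triangular load, peak 44: 7w₀L³/(360EI) = 756.9/EI
  span BC: point load 41 at a = 6.3: Pab(L + b)/(6LEI) = 33.15/EI
  relative rotation θ_0 = (976.3 + 33.15)/EI = 1009/EI
A unit hogging moment at B produces rotation L₁/(3EI) + L₂/(3EI) = 5.533/EI.
Slope continuity at B: θ_0 = M_B·5.533/EI, so M_B = 1009/5.533 = 182.4 kN·m (hogging).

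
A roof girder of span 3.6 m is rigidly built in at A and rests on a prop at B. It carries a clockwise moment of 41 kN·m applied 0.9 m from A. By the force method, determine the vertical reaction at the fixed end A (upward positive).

Choose R_B as the redundant. The primary structure is the cantilever fixed at A.
Free-end deflection of the primary structure under the applied loading (downward +):
  clockwise couple 41 at a = 0.9: M₀a(2L − a)/(2EI) = 116.2/EI
Tip deflection under a unit load at B: L³/(3EI) = 15.55/EI.
The prop prevents deflection at B: R_B = δ_0/δ_{BB} = 116.2/15.55 = 7.474 kN.
Vertical equilibrium: R_A = ΣP − R_B = 0 − 7.474 = -7.474 kN.

R_A = -7.474 kN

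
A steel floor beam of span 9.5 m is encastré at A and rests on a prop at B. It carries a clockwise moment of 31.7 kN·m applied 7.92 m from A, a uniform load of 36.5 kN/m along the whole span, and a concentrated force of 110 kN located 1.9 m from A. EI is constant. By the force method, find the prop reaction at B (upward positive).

R_B = 141.1 kN

Choose R_B as the redundant. The primary structure is the cantilever fixed at A.
Downward deflection at the released point B due to the loads:
  clockwise couple 31.7 at a = 7.92: M₀a(2L − a)/(2EI) = 1391/EI
  UDL 36.5: wL⁴/(8EI) = 37162/EI
  point load 110 at a = 1.9: Pa²(3L − a)/(6EI) = 1760/EI
  δ_0 = 40313/EI
Flexibility coefficient — unit upward force at B: δ_{BB} = L³/(3EI) = 285.8/EI.
The prop prevents deflection at B: R_B = δ_0/δ_{BB} = 40313/285.8 = 141.1 kN.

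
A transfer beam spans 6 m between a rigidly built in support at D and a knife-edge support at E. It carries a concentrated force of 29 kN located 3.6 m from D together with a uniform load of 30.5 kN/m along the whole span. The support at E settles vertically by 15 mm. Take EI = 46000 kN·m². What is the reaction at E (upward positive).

Take the reaction at E as the redundant and release it; the primary structure is a cantilever fixed at D.
Deflection at E on the released cantilever, summing each load's contribution:
  point load 29 at a = 3.6: Pa²(3L − a)/(6EI) = 902/EI
  UDL 30.5: wL⁴/(8EI) = 4941/EI
  δ_0 = 5843/EI
Flexibility coefficient — unit upward force at E: δ_{EE} = L³/(3EI) = 72/EI.
With EI = 46000 kN·m²: δ_0 = 0.12702 m and δ_{EE} = 0.001565 m/kN.
Compatibility — the beam at E must follow the support down by 0.015 m: δ_0 − R_E·δ_{EE} = 0.015, so R_E = (0.12702 − 0.015)/0.001565 = 71.57 kN.

R_E = 71.57 kN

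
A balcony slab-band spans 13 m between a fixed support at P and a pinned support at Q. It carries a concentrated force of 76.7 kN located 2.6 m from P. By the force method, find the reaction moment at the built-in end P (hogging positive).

M_P = 143.6 kN·m

Take the reaction at Q as the redundant and release it; the primary structure is a cantilever fixed at P.
Free-end deflection of the primary structure under the applied loading (downward +):
  point load 76.7 at a = 2.6: Pa²(3L − a)/(6EI) = 3146/EI
Tip deflection under a unit load at Q: L³/(3EI) = 732.3/EI.
The prop prevents deflection at Q: R_Q = δ_0/δ_{QQ} = 3146/732.3 = 4.295 kN.
Moment equilibrium about P: M_P = Σ(load moments about P) − R_Q·L = 199.4 − 4.295×13 = 143.6 kN·m.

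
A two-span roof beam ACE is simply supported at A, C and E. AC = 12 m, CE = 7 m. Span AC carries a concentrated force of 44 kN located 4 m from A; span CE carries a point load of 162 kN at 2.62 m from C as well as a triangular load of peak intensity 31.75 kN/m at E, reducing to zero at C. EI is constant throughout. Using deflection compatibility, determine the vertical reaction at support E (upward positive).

Insert a hinge at C; M_C is the redundant, and each span becomes simply supported.
Discontinuity in slope at C on the released structure — sum the simple-span end rotations:
  span AC: point load 44 at a = 4: Pab(L + a)/(6LEI) = 312.9/EI
  span CE: point load 162 at a = 2.62: Pab(L + b)/(6LEI) = 503.7/EI
  span CE: triangular load, peak 31.75: 7w₀L³/(360EI) = 211.8/EI
  relative rotation θ_0 = (312.9 + 715.5)/EI = 1028/EI
A unit hogging moment at C produces rotation L₁/(3EI) + L₂/(3EI) = 6.333/EI.
Slope continuity at C: θ_0 = M_C·6.333/EI, so M_C = 1028/6.333 = 162.4 kN·m (hogging).
Span CE, ΣM about E: R_C^{CE}·7 = 968.9 + 162.4, so R_C^{CE} = 161.6 kN and R_E = 273.1 − 161.6 = 111.5 kN.

R_E = 111.5 kN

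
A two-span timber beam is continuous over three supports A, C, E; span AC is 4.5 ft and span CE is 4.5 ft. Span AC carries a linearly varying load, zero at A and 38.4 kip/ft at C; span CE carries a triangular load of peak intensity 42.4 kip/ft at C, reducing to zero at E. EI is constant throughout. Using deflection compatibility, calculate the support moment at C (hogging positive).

M_C = 54.54 kip·ft

Take M_C as the redundant. Released structure: two simple spans AC and CE with a hinge at C.
Rotations at C on the released spans (each span's end-slope, ×1/EI):
  span AC: triangular load, peak 38.4: w₀L³/(45EI) = 77.76/EI
  span CE: triangular load, peak 42.4: w₀L³/(45EI) = 85.86/EI
  relative rotation θ_0 = (77.76 + 85.86)/EI = 163.6/EI
A unit hogging moment at C produces rotation L₁/(3EI) + L₂/(3EI) = 3/EI.
Compatibility: M_C·(L₁+L₂)/(3EI) = θ_0, giving M_C = 54.54 kip·ft (hogging).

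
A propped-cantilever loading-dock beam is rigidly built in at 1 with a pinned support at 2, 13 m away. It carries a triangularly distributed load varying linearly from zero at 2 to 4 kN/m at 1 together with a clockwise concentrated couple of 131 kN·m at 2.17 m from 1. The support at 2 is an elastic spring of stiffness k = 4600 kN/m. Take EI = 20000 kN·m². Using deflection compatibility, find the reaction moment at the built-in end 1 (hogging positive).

M_1 = 116.7 kN·m

Choose R_2 as the redundant. The primary structure is the cantilever fixed at 1.
Downward deflection at the released point 2 due to the loads:
  triangular load, peak 4 at the fixed end: w₀L⁴/(30EI) = 3808/EI
  clockwise couple 131 at a = 2.17: M₀a(2L − a)/(2EI) = 3387/EI
  δ_0 = 7195/EI
Tip deflection under a unit load at 2: L³/(3EI) = 732.3/EI.
With EI = 20000 kN·m²: δ_0 = 0.35976 m and δ_{22} = 0.036617 m/kN.
Compatibility — the spring shortens by R_2/k under the reaction it provides: δ_0 − R_2·δ_{22} = R_2/k. With 1/k = 0.000217 m/kN, R_2 = δ_0 / (δ_{22} + 1/k) = 0.35976 / (0.036617 + 0.000217) = 9.767 kN.
Moment equilibrium about 1: M_1 = Σ(load moments about 1) − R_2·L = 243.7 − 9.767×13 = 116.7 kN·m.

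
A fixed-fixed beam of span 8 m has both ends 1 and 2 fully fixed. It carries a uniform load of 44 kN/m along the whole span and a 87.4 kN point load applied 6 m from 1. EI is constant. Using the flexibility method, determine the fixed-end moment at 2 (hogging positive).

Release both end moments; the primary structure is a simply-supported span 12 with redundants M_1 and M_2.
End rotations of the released simple span under the applied load (×1/EI):
  at 1: UDL 44: wL³/(24EI) = 938.7/EI
  at 2: UDL 44: wL³/(24EI) = 938.7/EI
  at 1: point load 87.4 at a = 6: Pab(L + b)/(6LEI) = 218.5/EI
  at 2: point load 87.4 at a = 6: Pab(L + a)/(6LEI) = 305.9/EI
  θ_10 = 1157/EI,  θ_20 = 1245/EI
Flexibility coefficients: a unit moment at one end gives L/(3EI) there and L/(6EI) at the far end, so f₁₁ = f₂₂ = 2.667/EI and f₁₂ = f₂₁ = 1.333/EI.
Compatibility — zero rotation at each built-in end:
  2.667 M_1 + 1.333 M_2 = 1157
  1.333 M_1 + 2.667 M_2 = 1245
Solving the pair gives M_1 = 267.4 kN·m and M_2 = 333 kN·m (hogging).

M_2 = 333 kN·m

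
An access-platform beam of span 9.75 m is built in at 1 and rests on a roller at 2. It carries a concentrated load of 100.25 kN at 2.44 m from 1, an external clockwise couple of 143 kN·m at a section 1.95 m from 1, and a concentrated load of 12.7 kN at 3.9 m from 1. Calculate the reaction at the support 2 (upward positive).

R_2 = 19.19 kN

Take the reaction at 2 as the redundant and release it; the primary structure is a cantilever fixed at 1.
Deflection at 2 on the released cantilever, summing each load's contribution:
  point load 100.25 at a = 2.44: Pa²(3L − a)/(6EI) = 2667/EI
  clockwise couple 143 at a = 1.95: M₀a(2L − a)/(2EI) = 2447/EI
  point load 12.7 at a = 3.9: Pa²(3L − a)/(6EI) = 816.1/EI
  δ_0 = 5930/EI
Tip deflection under a unit load at 2: L³/(3EI) = 309/EI.
Compatibility at 2: δ_0 − R_2·δ_{22} = 0, so R_2 = 5930/309 = 19.19 kN.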